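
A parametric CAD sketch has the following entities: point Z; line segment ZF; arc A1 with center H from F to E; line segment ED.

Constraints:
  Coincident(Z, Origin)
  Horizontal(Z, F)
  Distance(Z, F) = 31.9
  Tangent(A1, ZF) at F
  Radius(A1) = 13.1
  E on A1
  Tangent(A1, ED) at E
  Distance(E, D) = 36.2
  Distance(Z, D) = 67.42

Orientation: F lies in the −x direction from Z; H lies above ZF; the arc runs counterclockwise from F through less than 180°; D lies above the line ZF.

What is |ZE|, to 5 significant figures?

31.242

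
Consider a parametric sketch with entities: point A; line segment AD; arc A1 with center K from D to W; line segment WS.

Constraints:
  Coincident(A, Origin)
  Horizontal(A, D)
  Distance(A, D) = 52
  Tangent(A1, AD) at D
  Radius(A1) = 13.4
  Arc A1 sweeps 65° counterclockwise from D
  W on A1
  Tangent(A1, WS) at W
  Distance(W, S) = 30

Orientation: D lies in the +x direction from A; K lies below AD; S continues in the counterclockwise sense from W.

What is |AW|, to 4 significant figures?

40.60

A is at the origin; A and D share the same y with |AD| = 52.0 and D on the +x side, so D = (52.00, 0.000). The tangent condition forces KD to be normal to AD, so K = D + (0, -13.4) = (52.00, -13.40). On A1, D sits at bearing 90° from K; a 65° counterclockwise sweep puts W at bearing 155°, so W = K + 13.4·(cos 155°, sin 155°) = (39.86, -7.737). Then |AW| = |W − A| = 40.60.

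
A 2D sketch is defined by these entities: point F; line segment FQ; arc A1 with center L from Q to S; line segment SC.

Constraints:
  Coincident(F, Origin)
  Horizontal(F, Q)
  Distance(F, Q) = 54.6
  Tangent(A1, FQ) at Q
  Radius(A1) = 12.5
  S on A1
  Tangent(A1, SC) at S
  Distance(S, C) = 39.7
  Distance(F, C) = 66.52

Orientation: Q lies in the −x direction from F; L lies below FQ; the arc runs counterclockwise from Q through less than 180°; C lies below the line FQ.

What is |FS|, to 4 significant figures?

67.70

Checks: F = (0.00, 0.00) ✓; |LS| = 12.50 ✓; ∠(LS, SC) = 90.00° ✓; |SC| = 39.70 ✓; |FC| = 66.52 ✓.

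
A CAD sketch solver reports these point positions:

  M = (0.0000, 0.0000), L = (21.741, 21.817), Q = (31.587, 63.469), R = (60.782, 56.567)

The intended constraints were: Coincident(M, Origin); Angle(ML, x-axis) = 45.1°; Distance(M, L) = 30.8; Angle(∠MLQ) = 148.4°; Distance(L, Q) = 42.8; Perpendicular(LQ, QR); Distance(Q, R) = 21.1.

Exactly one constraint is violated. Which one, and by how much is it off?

Distance(Q, R) = 21.1 — off by 8.90.

M = (0.00, 0.00) ✓; ML at 45.10° ✓; |ML| = 30.80 ✓; ∠MLQ = 148.4° ✓; |LQ| = 42.80 ✓; ∠(LQ, QR) = 90.00° ✓; |QR| = 30.00 ✗.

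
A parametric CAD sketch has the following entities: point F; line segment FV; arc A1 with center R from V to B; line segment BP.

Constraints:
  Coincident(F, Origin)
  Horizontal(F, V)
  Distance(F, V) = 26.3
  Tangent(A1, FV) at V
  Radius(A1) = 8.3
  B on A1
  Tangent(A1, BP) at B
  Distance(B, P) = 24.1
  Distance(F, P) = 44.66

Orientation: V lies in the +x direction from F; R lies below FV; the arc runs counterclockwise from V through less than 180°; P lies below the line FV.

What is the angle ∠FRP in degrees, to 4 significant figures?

114.6°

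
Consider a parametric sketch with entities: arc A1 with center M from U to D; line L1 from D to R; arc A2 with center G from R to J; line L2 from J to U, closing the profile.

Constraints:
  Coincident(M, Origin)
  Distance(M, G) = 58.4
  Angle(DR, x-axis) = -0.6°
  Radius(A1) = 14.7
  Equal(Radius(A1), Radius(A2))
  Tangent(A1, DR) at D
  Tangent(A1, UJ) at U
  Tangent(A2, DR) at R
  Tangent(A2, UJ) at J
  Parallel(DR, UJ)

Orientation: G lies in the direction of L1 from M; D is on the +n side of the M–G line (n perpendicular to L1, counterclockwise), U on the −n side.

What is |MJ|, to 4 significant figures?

60.22

Tangency of A1 to both parallel lines with radius 14.7 puts D and U at M ± 14.7·n: D = (0.1539, 14.70), U = (-0.1539, -14.70). Equal radii place R and J the same way about G: R = G + 14.7·n = (58.55, 14.09), J = G − 14.7·n = (58.24, -15.31). Then |MJ| = |J − M| = 60.22.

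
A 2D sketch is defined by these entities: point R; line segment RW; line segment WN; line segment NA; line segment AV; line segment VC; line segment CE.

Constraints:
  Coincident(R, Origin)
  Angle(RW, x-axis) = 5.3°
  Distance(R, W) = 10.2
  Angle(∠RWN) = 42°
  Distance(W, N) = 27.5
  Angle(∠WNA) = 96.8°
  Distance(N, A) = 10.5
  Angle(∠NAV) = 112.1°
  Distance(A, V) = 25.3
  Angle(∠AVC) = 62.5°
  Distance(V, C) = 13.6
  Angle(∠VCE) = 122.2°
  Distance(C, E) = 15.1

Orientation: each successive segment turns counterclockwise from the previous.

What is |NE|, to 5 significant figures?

8.6895

∠AVC = 62.5° gives VC at 51.900° from the x-axis; with |VC| = 13.6, C = (-0.27693, -2.5775). ∠VCE = 122.2° gives CE at 109.70° from the x-axis; with |CE| = 15.1, E = (-5.3671, 11.639). Then |NE| = |E − N| = 8.6895.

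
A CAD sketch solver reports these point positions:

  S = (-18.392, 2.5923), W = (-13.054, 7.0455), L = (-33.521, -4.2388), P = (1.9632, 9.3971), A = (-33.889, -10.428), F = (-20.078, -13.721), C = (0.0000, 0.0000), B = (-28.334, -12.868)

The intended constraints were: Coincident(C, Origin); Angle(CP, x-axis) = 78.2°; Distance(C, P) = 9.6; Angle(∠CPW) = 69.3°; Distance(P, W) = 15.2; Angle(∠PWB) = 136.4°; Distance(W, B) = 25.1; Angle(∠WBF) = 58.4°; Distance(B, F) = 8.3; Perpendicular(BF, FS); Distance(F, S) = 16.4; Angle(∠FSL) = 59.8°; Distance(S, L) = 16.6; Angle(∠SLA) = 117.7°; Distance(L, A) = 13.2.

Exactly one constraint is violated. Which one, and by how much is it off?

Distance(L, A) = 13.2 — off by 7.00.

C = (0.00, 0.00) ✓; CP at 78.20° ✓; |CP| = 9.600 ✓; ∠CPW = 69.30° ✓; |PW| = 15.20 ✓; ∠PWB = 136.4° ✓; |WB| = 25.10 ✓; ∠WBF = 58.40° ✓; |BF| = 8.300 ✓; ∠(BF, FS) = 90.00° ✓; |FS| = 16.40 ✓; ∠FSL = 59.80° ✓; |SL| = 16.60 ✓; ∠SLA = 117.7° ✓; |LA| = 6.200 ✗.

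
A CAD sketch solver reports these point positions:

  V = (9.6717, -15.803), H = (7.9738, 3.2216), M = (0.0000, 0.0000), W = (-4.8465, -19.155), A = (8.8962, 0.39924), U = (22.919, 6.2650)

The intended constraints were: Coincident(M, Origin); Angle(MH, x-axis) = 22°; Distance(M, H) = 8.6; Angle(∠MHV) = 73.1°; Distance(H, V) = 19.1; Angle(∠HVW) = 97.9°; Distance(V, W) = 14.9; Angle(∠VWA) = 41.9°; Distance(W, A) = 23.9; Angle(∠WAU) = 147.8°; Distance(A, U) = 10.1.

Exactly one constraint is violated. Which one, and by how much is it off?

Distance(A, U) = 10.1 — off by 5.10.

M = (0.00, 0.00) ✓; MH at 22.00° ✓; |MH| = 8.600 ✓; ∠MHV = 73.10° ✓; |HV| = 19.10 ✓; ∠HVW = 97.90° ✓; |VW| = 14.90 ✓; ∠VWA = 41.90° ✓; |WA| = 23.90 ✓; ∠WAU = 147.8° ✓; |AU| = 15.20 ✗.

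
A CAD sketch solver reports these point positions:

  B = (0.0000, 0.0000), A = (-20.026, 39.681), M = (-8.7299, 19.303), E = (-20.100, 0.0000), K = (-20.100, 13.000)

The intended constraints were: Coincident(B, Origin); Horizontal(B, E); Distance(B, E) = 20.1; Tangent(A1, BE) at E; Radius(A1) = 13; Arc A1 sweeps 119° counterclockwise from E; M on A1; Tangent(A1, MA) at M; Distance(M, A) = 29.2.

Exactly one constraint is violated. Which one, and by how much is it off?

Distance(M, A) = 29.2 — off by 5.90.

B = (0.00, 0.00) ✓; B.y = 0.00, E.y = 0.00 ✓; |BE| = 20.10 ✓; ∠(KE, EB) = 90.00° ✓; |KE| = 13.00 ✓; bearing(K→M) − bearing(K→E) = 119.0° ✓; |KM| = 13.00 ✓; ∠(KM, MA) = 90.00° ✓; |MA| = 23.30 ✗.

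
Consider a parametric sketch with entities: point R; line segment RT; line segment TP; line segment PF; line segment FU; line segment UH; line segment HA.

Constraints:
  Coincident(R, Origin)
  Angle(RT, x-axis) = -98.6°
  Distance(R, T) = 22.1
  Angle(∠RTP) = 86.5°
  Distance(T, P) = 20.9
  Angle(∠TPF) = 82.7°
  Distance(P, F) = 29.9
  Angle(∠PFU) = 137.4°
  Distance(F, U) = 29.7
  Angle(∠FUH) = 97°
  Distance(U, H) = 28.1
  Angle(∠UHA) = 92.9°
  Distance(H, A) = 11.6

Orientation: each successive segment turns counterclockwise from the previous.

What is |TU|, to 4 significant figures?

49.11

∠TPF = 82.7° gives PF at 92.20° from the x-axis; with |PF| = 29.9, F = (16.36, 6.169). ∠PFU = 137.4° gives FU at 134.8° from the x-axis; with |FU| = 29.7, U = (-4.563, 27.24). Then |TU| = |U − T| = 49.11.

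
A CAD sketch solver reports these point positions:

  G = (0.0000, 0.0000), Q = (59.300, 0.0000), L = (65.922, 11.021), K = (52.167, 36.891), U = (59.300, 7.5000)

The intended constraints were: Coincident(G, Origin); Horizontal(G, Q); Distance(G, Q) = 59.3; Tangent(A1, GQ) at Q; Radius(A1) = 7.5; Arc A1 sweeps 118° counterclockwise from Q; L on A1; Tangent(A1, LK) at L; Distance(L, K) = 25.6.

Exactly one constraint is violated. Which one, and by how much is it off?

Distance(L, K) = 25.6 — off by 3.70.

G = (0.00, 0.00) ✓; G.y = 0.00, Q.y = 0.00 ✓; |GQ| = 59.30 ✓; ∠(UQ, QG) = 90.00° ✓; |UQ| = 7.500 ✓; bearing(U→L) − bearing(U→Q) = 118.0° ✓; |UL| = 7.500 ✓; ∠(UL, LK) = 90.00° ✓; |LK| = 29.30 ✗.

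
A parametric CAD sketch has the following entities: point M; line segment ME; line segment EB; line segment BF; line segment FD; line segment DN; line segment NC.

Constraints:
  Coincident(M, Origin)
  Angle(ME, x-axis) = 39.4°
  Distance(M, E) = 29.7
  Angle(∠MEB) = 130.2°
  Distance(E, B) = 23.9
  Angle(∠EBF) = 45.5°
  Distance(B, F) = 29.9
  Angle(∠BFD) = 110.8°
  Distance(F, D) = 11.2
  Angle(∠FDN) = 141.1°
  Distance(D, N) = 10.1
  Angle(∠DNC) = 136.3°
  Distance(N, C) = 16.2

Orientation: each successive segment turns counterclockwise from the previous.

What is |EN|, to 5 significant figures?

14.311

M is at the origin; ME runs at 39.4° with length 29.7, so E = (22.950, 18.851). ∠MEB = 130.2° gives EB at 89.200° from the x-axis; with |EB| = 23.9, B = (23.284, 42.749). ∠EBF = 45.5° gives BF at -136.30° from the x-axis; with |BF| = 29.9, F = (1.6672, 22.092). ∠BFD = 110.8° gives FD at -67.100° from the x-axis; with |FD| = 11.2, D = (6.0254, 11.775). ∠FDN = 141.1° gives DN at -28.200° from the x-axis; with |DN| = 10.1, N = (14.927, 7.0017). Then |EN| = |N − E| = 14.311.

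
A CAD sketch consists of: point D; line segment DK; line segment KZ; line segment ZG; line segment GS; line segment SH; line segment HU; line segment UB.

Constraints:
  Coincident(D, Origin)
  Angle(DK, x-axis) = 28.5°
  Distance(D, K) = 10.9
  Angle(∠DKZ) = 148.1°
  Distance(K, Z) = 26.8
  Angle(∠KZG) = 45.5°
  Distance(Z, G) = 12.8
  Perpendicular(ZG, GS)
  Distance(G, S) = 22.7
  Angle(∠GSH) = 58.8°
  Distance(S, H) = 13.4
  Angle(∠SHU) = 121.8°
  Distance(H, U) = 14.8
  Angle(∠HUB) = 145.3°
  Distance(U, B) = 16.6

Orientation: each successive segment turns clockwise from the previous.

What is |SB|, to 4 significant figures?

35.56

∠SHU = 121.8° gives HU at -47.30° from the x-axis; with |HU| = 14.8, U = (34.81, 3.530). ∠HUB = 145.3° gives UB at -82.00° from the x-axis; with |UB| = 16.6, B = (37.12, -12.91). Then |SB| = |B − S| = 35.56.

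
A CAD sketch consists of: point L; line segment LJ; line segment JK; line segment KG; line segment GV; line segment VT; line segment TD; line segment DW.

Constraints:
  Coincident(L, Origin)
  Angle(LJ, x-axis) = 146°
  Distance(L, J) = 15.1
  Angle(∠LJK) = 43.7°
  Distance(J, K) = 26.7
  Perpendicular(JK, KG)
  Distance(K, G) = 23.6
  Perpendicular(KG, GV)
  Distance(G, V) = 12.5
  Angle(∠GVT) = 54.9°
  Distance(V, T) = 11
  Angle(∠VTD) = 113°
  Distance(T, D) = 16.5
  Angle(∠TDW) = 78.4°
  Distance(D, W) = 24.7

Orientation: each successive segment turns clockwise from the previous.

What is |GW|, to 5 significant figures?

17.076

L is at the origin; LJ runs at 146.0° with length 15.1, so J = (-12.518, 8.4438). ∠LJK = 43.7° gives JK at 9.7000° from the x-axis; with |JK| = 26.7, K = (13.800, 12.942). JK ⟂ KG, so KG runs at -80.300°; with |KG| = 23.6, G = (17.776, -10.320). KG is perpendicular to GV, so GV runs at -170.30°; with |GV| = 12.5, V = (5.4549, -12.426). ∠GVT = 54.9° gives VT at 64.600° from the x-axis; with |VT| = 11.0, T = (10.173, -2.4896). ∠VTD = 113.0° gives TD at -2.4000° from the x-axis; with |TD| = 16.5, D = (26.659, -3.1805). ∠TDW = 78.4° gives DW at -104.00° from the x-axis; with |DW| = 24.7, W = (20.683, -27.147). Then |GW| = |W − G| = 17.076.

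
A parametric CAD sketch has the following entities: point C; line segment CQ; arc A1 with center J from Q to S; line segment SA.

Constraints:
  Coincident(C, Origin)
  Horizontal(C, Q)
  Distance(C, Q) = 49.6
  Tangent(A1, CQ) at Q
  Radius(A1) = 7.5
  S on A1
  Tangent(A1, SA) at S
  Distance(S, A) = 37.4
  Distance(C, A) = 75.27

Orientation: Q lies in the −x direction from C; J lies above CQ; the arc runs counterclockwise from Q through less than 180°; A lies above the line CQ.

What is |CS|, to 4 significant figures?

44.46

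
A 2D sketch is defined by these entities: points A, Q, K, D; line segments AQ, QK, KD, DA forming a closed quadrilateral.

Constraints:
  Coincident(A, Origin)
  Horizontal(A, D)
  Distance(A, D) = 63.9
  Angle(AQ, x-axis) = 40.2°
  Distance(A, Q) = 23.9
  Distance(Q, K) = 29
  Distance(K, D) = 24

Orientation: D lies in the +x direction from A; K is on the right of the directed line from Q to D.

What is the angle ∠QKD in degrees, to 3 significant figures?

131°

Checks: |QK| = 29.00 ✓; |KD| = 24.00 ✓.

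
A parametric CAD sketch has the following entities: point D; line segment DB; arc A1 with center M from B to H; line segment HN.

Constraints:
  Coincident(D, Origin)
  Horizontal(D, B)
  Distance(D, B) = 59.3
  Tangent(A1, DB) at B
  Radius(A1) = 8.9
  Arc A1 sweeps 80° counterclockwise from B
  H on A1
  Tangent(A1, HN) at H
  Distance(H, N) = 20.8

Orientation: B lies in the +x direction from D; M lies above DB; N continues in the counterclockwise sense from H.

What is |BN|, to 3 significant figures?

30.5

On A1, B sits at bearing -90° from M; an 80° counterclockwise sweep puts H at bearing -10°, so H = M + 8.9·(cos -10°, sin -10°) = (68.1, 7.35). The tangent condition forces MH to be normal to HN, so HN runs along (−sin -10°, cos -10°); with |HN| = 20.8, N = (71.7, 27.8). Then |BN| = |N − B| = 30.5.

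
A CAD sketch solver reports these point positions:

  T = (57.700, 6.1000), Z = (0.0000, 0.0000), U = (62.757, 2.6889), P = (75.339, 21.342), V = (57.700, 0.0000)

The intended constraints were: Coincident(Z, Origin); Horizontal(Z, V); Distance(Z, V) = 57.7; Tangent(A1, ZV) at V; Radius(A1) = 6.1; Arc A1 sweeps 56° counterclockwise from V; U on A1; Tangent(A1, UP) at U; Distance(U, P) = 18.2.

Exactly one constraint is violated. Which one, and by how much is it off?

Distance(U, P) = 18.2 — off by 4.30.

Z = (0.00, 0.00) ✓; Z.y = 0.00, V.y = 0.00 ✓; |ZV| = 57.70 ✓; ∠(TV, VZ) = 90.00° ✓; |TV| = 6.100 ✓; bearing(T→U) − bearing(T→V) = 56.00° ✓; |TU| = 6.100 ✓; ∠(TU, UP) = 90.00° ✓; |UP| = 22.50 ✗.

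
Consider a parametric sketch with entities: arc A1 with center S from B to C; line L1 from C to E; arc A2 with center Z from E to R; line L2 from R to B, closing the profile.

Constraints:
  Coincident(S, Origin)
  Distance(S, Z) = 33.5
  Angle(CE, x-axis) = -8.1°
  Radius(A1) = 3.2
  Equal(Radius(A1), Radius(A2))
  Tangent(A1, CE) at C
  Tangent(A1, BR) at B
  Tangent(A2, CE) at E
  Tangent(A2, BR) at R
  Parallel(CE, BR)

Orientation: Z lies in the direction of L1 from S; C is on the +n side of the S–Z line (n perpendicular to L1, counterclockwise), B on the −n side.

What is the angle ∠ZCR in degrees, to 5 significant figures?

5.3593°

The slot axis is L1's direction at -8.1°, so u = (cos -8.1°, sin -8.1°) = (0.99002, -0.14090) and n = (−sin -8.1°, cos -8.1°) = (0.14090, 0.99002). S is at the origin and Z lies 33.5 along u from S, so Z = 33.5·u = (33.166, -4.7202). Tangency of A1 to both parallel lines with radius 3.2 puts C and B at S ± 3.2·n: C = (0.45088, 3.1681), B = (-0.45088, -3.1681). Equal radii place E and R the same way about Z: E = Z + 3.2·n = (33.617, -1.5521), R = Z − 3.2·n = (32.715, -7.8883). Then cos ∠ZCR = CZ·CR / (|CZ||CR|), giving 5.3593°.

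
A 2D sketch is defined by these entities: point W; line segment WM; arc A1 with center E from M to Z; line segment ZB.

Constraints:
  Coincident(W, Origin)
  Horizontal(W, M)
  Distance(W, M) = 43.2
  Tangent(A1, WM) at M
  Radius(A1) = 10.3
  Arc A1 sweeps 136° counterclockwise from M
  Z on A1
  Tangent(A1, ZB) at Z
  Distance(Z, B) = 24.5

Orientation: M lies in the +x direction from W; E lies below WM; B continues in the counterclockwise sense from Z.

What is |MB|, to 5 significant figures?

36.272

On A1, M sits at bearing 90° from E; a 136° counterclockwise sweep puts Z at bearing 226°, so Z = E + 10.3·(cos 226°, sin 226°) = (36.045, -17.709). A1 meets ZB tangentially, so EZ is at right angles to ZB, so ZB runs along (−sin 226°, cos 226°); with |ZB| = 24.5, B = (53.669, -34.728). Then |MB| = |B − M| = 36.272.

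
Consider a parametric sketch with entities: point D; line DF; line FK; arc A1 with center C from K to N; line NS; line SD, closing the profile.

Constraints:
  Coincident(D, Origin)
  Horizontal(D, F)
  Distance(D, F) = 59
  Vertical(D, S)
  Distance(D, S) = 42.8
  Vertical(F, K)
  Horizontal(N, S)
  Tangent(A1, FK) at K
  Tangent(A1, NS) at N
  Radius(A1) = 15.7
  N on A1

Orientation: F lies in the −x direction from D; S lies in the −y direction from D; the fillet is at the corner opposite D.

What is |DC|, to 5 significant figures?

51.081

D and S share the same x with |DS| = 42.8 and S on the −y side, so S = (0.0000, -42.800). The virtual corner opposite D is at (-59.000, -42.800). Since A1 is tangent to FK there, CK ⟂ FK and A1 meets NS tangentially, so CN is at right angles to NS, with radius 15.7, so the center C sits 15.7 in from both sides at C = (-43.300, -27.100). Then |DC| = |C − D| = 51.081.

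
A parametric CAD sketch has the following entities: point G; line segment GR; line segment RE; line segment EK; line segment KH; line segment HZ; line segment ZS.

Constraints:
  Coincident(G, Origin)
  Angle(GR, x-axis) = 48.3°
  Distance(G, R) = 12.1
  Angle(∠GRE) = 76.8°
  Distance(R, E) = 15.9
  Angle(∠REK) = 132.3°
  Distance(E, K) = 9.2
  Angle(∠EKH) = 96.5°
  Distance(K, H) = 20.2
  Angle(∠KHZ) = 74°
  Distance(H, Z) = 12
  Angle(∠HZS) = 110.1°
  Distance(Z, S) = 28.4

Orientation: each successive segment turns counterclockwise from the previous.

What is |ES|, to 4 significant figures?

11.30

∠KHZ = 74.0° gives HZ at 28.70° from the x-axis; with |HZ| = 12.0, Z = (0.3545, -0.3475). ∠HZS = 110.1° gives ZS at 98.60° from the x-axis; with |ZS| = 28.4, S = (-3.892, 27.73). Then |ES| = |S − E| = 11.30.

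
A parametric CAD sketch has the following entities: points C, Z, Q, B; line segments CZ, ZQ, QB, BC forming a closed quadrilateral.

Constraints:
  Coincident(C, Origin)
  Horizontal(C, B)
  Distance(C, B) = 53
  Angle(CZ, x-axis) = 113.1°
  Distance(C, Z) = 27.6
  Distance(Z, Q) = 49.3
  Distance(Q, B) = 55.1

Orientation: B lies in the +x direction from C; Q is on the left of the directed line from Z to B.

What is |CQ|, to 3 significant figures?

59.7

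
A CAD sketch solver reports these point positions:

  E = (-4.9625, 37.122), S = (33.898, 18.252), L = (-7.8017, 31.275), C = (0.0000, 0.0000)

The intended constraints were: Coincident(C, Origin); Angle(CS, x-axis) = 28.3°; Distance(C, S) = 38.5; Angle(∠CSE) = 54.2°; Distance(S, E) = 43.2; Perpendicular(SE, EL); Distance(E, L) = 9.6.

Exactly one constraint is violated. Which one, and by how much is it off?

Distance(E, L) = 9.6 — off by 3.10.

C = (0.00, 0.00) ✓; CS at 28.30° ✓; |CS| = 38.50 ✓; ∠CSE = 54.20° ✓; |SE| = 43.20 ✓; ∠(SE, EL) = 90.00° ✓; |EL| = 6.500 ✗.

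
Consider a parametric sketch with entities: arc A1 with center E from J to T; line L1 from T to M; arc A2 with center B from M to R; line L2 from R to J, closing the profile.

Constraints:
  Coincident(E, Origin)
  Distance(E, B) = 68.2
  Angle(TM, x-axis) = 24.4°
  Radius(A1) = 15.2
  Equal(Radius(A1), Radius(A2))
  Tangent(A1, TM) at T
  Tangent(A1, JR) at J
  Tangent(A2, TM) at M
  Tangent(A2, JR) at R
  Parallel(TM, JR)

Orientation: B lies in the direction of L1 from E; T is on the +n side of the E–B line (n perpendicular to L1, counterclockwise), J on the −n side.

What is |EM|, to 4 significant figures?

69.87

The slot axis is L1's direction at 24.4°, so u = (cos 24.4°, sin 24.4°) = (0.9107, 0.4131) and n = (−sin 24.4°, cos 24.4°) = (-0.4131, 0.9107). E is at the origin and B lies 68.2 along u from E, so B = 68.2·u = (62.11, 28.17). Tangency of A1 to both parallel lines with radius 15.2 puts T and J at E ± 15.2·n: T = (-6.279, 13.84), J = (6.279, -13.84). Equal radii place M and R the same way about B: M = B + 15.2·n = (55.83, 42.02), R = B − 15.2·n = (68.39, 14.33). Then |EM| = |M − E| = 69.87.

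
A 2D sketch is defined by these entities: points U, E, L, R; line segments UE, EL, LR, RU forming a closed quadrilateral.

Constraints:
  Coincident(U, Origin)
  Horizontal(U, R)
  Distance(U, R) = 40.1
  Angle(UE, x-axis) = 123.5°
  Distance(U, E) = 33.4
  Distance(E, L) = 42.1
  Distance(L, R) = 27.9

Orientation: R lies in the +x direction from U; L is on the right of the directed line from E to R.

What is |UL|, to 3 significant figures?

12.3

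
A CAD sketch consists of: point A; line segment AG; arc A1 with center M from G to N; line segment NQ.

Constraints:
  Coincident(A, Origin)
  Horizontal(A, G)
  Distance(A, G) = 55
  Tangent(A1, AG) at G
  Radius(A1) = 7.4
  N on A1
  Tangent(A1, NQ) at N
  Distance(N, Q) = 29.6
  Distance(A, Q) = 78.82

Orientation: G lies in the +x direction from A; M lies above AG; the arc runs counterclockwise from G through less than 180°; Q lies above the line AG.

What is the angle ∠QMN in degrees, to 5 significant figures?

75.964°

Checks: |MN| = 7.400 ✓; ∠(MN, NQ) = 90.00° ✓; |NQ| = 29.60 ✓; |AQ| = 78.82 ✓.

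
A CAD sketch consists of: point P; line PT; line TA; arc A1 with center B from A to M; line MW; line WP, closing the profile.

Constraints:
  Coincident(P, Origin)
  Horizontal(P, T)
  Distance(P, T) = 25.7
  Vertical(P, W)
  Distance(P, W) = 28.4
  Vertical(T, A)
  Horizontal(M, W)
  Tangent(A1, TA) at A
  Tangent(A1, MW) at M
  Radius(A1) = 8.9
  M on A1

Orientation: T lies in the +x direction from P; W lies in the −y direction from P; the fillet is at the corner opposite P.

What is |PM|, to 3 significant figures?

33.0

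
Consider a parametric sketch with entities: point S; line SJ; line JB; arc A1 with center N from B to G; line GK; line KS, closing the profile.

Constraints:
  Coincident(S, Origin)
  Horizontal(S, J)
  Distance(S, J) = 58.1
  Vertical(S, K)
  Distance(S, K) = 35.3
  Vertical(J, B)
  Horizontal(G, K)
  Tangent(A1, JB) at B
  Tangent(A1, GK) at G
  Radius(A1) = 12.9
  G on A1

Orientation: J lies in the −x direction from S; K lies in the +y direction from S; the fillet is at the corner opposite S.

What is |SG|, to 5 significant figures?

57.351

S is at the origin; S and J share the same y with |SJ| = 58.1 and J on the −x side, so J = (-58.100, 0.0000). SK is vertical with |SK| = 35.3 and K on the +y side, so K = (0.0000, 35.300). The virtual corner opposite S is at (-58.100, 35.300). Since A1 is tangent to JB there, NB ⟂ JB and A1 meets GK tangentially, so NG is at right angles to GK, with radius 12.9, so the center N sits 12.9 in from both sides at N = (-45.200, 22.400). That places the tangent points at B = (-58.100, 22.400) on JB and G = (-45.200, 35.300) on GK. Then |SG| = |G − S| = 57.351.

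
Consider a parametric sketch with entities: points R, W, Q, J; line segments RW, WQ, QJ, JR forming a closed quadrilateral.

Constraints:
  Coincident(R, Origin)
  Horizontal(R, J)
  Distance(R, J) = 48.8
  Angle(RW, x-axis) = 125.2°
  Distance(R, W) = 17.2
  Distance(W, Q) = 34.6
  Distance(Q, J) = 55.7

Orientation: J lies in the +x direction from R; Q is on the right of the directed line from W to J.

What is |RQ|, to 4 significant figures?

20.15

R is at the origin; RJ is horizontal with |RJ| = 48.8 and J in +x, so J = (48.8, 0). RW runs at 125.2° with |RW| = 17.2, so W = (-9.915, 14.05). Q is determined by |WQ| = 34.6 and |QJ| = 55.7 together: it lies at the intersection of circle(W, 34.6) and circle(J, 55.7). With |WJ| = 60.37, the foot of the radical line on WJ is 14.41 from W and the perpendicular offset is √(34.6² − 14.41²) = 31.46. Taking the right-of-WJ solution: Q = (-3.227, -19.89).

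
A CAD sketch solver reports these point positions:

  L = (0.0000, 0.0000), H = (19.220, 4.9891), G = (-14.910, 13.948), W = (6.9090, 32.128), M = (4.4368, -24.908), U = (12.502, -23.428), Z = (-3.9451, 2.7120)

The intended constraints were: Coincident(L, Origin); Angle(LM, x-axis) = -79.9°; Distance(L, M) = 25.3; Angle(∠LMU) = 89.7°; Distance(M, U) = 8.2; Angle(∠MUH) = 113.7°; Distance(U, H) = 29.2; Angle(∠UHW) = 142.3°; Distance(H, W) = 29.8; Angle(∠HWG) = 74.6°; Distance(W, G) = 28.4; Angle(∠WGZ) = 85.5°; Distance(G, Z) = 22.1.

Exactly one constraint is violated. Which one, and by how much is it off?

Distance(G, Z) = 22.1 — off by 6.40.

L = (0.00, 0.00) ✓; LM at -79.90° ✓; |LM| = 25.30 ✓; ∠LMU = 89.70° ✓; |MU| = 8.200 ✓; ∠MUH = 113.7° ✓; |UH| = 29.20 ✓; ∠UHW = 142.3° ✓; |HW| = 29.80 ✓; ∠HWG = 74.60° ✓; |WG| = 28.40 ✓; ∠WGZ = 85.50° ✓; |GZ| = 15.70 ✗.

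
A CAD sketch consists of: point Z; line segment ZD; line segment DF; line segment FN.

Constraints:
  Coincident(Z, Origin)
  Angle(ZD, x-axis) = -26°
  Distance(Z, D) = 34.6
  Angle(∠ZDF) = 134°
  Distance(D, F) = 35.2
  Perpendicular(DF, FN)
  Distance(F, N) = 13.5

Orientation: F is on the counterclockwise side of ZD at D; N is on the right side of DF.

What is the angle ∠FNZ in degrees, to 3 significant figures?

57.1°

∠ZDF = 134.0°, so DF runs at -26.0° + (180° − 134.0°) = 20.0° from the x-axis; with |DF| = 35.2, F = D + 35.2·(cos 20.0°, sin 20.0°) = (64.2, -3.13). DF is perpendicular to FN; with |FN| = 13.5 on the right of DF, N = F + 13.5·(0.342, -0.940) = (68.8, -15.8). Then cos ∠FNZ = NF·NZ / (|NF||NZ|), giving 57.1°.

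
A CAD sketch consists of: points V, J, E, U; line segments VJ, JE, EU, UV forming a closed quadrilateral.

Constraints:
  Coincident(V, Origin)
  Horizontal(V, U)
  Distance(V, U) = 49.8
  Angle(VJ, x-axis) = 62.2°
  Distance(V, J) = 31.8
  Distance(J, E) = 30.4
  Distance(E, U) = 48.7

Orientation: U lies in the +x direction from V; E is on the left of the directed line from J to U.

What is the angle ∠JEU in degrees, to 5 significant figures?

64.349°

V is at the origin; V and U share the same y with |VU| = 49.8 and U in +x, so U = (49.8, 0). VJ runs at 62.2° with |VJ| = 31.8, so J = (14.831, 28.130). E is determined by |JE| = 30.4 and |EU| = 48.7 together: it lies at the intersection of circle(J, 30.4) and circle(U, 48.7). With |JU| = 44.879, the foot of the radical line on JU is 6.3123 from J and the perpendicular offset is √(30.4² − 6.3123²) = 29.737. Taking the left-of-JU solution: E = (38.389, 47.344).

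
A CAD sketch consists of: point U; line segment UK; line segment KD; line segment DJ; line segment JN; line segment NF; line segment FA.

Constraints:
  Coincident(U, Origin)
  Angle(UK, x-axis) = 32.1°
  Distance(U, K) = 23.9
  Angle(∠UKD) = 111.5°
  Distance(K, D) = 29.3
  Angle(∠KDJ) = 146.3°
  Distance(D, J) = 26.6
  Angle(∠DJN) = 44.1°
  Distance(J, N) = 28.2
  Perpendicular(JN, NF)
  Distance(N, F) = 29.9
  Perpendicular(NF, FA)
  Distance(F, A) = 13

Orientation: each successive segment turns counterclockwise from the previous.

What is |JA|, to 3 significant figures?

33.5

U is at the origin; UK runs at 32.1° with length 23.9, so K = (20.2, 12.7). ∠UKD = 111.5° gives KD at 101° from the x-axis; with |KD| = 29.3, D = (14.9, 41.5). ∠KDJ = 146.3° gives DJ at 134° from the x-axis; with |DJ| = 26.6, J = (-3.72, 60.5). ∠DJN = 44.1° gives JN at -89.8° from the x-axis; with |JN| = 28.2, N = (-3.62, 32.3). JN is perpendicular to NF, so NF runs at 0.200°; with |NF| = 29.9, F = (26.3, 32.4). The perpendicularity gives FA at right angles to NF, so FA runs at 90.2°; with |FA| = 13.0, A = (26.2, 45.4). Then |JA| = |A − J| = 33.5.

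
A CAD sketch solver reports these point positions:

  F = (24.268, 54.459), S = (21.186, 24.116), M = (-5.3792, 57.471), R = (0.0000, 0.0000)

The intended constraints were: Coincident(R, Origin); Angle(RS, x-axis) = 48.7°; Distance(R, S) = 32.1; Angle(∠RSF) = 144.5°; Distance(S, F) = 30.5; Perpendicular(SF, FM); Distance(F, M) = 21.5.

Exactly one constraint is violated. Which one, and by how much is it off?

Distance(F, M) = 21.5 — off by 8.30.

R = (0.00, 0.00) ✓; RS at 48.70° ✓; |RS| = 32.10 ✓; ∠RSF = 144.5° ✓; |SF| = 30.50 ✓; ∠(SF, FM) = 90.00° ✓; |FM| = 29.80 ✗.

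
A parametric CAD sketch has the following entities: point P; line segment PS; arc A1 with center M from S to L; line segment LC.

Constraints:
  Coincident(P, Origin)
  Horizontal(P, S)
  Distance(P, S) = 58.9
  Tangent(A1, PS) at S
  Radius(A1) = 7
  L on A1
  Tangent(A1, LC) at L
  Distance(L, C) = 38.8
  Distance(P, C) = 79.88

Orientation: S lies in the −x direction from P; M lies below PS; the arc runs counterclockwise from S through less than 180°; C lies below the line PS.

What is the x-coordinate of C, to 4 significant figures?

-65.38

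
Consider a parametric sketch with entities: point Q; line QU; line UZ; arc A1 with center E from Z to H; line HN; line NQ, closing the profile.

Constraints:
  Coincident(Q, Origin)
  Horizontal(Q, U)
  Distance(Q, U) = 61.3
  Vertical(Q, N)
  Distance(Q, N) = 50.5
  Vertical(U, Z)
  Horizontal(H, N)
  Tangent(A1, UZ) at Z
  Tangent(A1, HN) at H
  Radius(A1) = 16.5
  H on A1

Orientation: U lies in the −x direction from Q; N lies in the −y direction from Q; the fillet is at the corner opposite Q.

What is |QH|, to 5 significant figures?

67.508

The virtual corner opposite Q is at (-61.300, -50.500). The tangent condition forces EZ to be normal to UZ and A1 meets HN tangentially, so EH is at right angles to HN, with radius 16.5, so the center E sits 16.5 in from both sides at E = (-44.800, -34.000). That places the tangent points at Z = (-61.300, -34.000) on UZ and H = (-44.800, -50.500) on HN. Then |QH| = |H − Q| = 67.508.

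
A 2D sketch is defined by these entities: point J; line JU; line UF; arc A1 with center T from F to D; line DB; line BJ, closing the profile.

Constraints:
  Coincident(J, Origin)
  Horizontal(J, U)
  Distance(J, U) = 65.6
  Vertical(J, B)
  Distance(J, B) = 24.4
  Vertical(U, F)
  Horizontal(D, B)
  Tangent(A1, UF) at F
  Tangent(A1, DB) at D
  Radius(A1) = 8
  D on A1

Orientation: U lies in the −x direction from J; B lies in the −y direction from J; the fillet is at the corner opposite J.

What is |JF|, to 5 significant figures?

67.619

J is at the origin; J and U share the same y with |JU| = 65.6 and U on the −x side, so U = (-65.600, 0.0000). J and B share the same x with |JB| = 24.4 and B on the −y side, so B = (0.0000, -24.400). The virtual corner opposite J is at (-65.600, -24.400). A1 meets UF tangentially, so TF is at right angles to UF and since A1 is tangent to DB there, TD ⟂ DB, with radius 8.0, so the center T sits 8.0 in from both sides at T = (-57.600, -16.400). That places the tangent points at F = (-65.600, -16.400) on UF and D = (-57.600, -24.400) on DB. Then |JF| = |F − J| = 67.619.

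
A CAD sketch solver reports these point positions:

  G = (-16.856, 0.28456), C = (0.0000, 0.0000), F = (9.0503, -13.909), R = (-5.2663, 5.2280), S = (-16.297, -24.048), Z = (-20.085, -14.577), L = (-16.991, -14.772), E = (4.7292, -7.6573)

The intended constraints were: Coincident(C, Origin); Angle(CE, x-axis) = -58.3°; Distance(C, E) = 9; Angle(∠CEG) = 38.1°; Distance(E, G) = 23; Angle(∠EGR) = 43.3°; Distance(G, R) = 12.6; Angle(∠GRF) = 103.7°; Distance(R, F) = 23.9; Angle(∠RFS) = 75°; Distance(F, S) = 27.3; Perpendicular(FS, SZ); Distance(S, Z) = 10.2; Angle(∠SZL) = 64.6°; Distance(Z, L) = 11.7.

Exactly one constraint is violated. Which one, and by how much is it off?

Distance(Z, L) = 11.7 — off by 8.60.

C = (0.00, 0.00) ✓; CE at -58.30° ✓; |CE| = 9.000 ✓; ∠CEG = 38.10° ✓; |EG| = 23.00 ✓; ∠EGR = 43.30° ✓; |GR| = 12.60 ✓; ∠GRF = 103.7° ✓; |RF| = 23.90 ✓; ∠RFS = 75.00° ✓; |FS| = 27.30 ✓; ∠(FS, SZ) = 90.00° ✓; |SZ| = 10.20 ✓; ∠SZL = 64.59° ✓; |ZL| = 3.100 ✗.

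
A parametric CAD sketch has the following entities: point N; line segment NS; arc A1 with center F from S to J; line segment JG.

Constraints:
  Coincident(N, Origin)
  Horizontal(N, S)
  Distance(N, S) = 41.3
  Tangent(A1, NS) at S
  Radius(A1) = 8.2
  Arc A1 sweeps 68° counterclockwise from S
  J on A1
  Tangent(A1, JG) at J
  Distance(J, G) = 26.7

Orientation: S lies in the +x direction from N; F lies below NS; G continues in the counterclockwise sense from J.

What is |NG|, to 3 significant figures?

38.1

N is at the origin; N and S share the same y with |NS| = 41.3 and S on the +x side, so S = (41.3, 0.00). A1 meets NS tangentially, so FS is at right angles to NS, so F = S + (0, -8.2) = (41.3, -8.20). On A1, S sits at bearing 90° from F; a 68° counterclockwise sweep puts J at bearing 158°, so J = F + 8.2·(cos 158°, sin 158°) = (33.7, -5.13). The tangent condition forces FJ to be normal to JG, so JG runs along (−sin 158°, cos 158°); with |JG| = 26.7, G = (23.7, -29.9). Then |NG| = |G − N| = 38.1.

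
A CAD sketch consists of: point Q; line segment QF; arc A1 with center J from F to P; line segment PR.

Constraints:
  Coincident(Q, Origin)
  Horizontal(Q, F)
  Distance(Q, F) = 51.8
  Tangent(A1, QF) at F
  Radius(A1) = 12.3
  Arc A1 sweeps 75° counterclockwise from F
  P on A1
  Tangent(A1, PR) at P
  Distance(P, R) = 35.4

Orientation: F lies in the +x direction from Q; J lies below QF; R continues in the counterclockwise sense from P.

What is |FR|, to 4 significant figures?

48.15

Q is at the origin; QF is horizontal with |QF| = 51.8 and F on the +x side, so F = (51.80, 0.000). Since A1 is tangent to QF there, JF ⟂ QF, so J = F + (0, -12.3) = (51.80, -12.30). On A1, F sits at bearing 90° from J; a 75° counterclockwise sweep puts P at bearing 165°, so P = J + 12.3·(cos 165°, sin 165°) = (39.92, -9.117). Tangency of A1 to PR means the radius JP is perpendicular to PR, so PR runs along (−sin 165°, cos 165°); with |PR| = 35.4, R = (30.76, -43.31). Then |FR| = |R − F| = 48.15.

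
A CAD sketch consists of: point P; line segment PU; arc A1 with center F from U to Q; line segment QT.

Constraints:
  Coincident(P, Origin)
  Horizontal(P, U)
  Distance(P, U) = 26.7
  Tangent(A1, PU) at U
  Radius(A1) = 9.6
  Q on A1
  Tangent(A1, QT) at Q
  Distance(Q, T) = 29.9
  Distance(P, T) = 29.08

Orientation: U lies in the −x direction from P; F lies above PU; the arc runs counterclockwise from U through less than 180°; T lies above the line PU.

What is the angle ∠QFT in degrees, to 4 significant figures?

72.20°

Checks: ∠(FU, UP) = 90.00° ✓; |FQ| = 9.600 ✓; ∠(FQ, QT) = 90.00° ✓; |QT| = 29.90 ✓; |PT| = 29.08 ✓.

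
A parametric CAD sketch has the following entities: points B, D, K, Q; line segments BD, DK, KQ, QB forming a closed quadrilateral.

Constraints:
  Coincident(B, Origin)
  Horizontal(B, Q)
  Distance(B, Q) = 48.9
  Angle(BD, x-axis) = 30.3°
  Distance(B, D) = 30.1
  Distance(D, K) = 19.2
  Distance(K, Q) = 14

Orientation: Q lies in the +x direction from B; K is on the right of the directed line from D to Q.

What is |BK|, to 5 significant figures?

35.056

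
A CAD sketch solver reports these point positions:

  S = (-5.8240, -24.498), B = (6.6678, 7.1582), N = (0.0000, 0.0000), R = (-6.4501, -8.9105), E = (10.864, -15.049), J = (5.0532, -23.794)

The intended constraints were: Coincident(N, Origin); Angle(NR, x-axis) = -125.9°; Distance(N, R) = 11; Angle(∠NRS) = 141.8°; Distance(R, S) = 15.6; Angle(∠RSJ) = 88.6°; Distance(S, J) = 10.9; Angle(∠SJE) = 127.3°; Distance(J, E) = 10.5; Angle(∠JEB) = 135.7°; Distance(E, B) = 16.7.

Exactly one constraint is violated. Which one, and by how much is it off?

Distance(E, B) = 16.7 — off by 5.90.

N = (0.00, 0.00) ✓; NR at -125.9° ✓; |NR| = 11.00 ✓; ∠NRS = 141.8° ✓; |RS| = 15.60 ✓; ∠RSJ = 88.60° ✓; |SJ| = 10.90 ✓; ∠SJE = 127.3° ✓; |JE| = 10.50 ✓; ∠JEB = 135.7° ✓; |EB| = 22.60 ✗.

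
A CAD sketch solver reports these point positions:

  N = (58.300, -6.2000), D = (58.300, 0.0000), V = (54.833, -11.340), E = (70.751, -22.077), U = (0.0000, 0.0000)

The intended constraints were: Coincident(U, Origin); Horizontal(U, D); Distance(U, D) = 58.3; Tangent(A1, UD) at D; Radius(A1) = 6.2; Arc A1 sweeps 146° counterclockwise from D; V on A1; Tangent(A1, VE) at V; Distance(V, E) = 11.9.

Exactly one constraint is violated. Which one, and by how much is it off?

Distance(V, E) = 11.9 — off by 7.30.

U = (0.00, 0.00) ✓; U.y = 0.00, D.y = 0.00 ✓; |UD| = 58.30 ✓; ∠(ND, DU) = 90.00° ✓; |ND| = 6.200 ✓; bearing(N→V) − bearing(N→D) = 146.0° ✓; |NV| = 6.200 ✓; ∠(NV, VE) = 90.00° ✓; |VE| = 19.20 ✗.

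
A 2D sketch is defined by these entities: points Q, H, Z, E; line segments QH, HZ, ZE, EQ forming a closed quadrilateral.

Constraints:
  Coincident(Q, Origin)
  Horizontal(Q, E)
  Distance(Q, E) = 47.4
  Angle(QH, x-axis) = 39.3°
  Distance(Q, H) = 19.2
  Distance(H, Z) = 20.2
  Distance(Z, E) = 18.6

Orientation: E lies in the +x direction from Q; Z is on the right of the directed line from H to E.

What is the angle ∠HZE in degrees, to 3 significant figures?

127°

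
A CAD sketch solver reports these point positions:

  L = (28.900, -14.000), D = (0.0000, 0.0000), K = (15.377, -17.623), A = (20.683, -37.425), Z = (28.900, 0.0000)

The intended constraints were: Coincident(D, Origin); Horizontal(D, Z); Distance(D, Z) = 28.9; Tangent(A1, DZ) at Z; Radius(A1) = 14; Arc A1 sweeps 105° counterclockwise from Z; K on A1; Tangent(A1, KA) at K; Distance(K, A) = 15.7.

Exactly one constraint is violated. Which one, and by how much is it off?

Distance(K, A) = 15.7 — off by 4.80.

D = (0.00, 0.00) ✓; D.y = 0.00, Z.y = 0.00 ✓; |DZ| = 28.90 ✓; ∠(LZ, ZD) = 90.00° ✓; |LZ| = 14.00 ✓; bearing(L→K) − bearing(L→Z) = 105.0° ✓; |LK| = 14.00 ✓; ∠(LK, KA) = 90.00° ✓; |KA| = 20.50 ✗.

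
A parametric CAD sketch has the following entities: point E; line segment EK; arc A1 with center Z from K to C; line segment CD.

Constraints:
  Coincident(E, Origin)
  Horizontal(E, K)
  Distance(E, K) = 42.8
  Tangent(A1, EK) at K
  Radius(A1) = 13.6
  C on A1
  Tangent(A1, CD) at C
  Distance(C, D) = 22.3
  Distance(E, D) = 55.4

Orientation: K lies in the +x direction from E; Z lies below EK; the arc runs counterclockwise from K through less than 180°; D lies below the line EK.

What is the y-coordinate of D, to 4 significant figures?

-39.43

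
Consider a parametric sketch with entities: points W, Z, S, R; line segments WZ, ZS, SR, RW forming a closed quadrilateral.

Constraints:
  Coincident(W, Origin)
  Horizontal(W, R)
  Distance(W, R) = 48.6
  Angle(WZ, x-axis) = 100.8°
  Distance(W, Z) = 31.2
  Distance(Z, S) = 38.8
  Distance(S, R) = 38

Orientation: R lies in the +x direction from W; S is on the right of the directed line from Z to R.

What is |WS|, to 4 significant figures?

11.70

W is at the origin; WR is horizontal with |WR| = 48.6 and R in +x, so R = (48.6, 0). WZ runs at 100.8° with |WZ| = 31.2, so Z = (-5.846, 30.65). S is determined by |ZS| = 38.8 and |SR| = 38.0 together: it lies at the intersection of circle(Z, 38.8) and circle(R, 38.0). With |ZR| = 62.48, the foot of the radical line on ZR is 31.73 from Z and the perpendicular offset is √(38.8² − 31.73²) = 22.33. Taking the right-of-ZR solution: S = (10.85, -4.375).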